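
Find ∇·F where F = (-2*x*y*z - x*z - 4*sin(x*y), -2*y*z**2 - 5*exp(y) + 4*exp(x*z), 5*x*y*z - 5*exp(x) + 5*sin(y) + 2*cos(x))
5*x*y - 2*y*z - 4*y*cos(x*y) - 2*z**2 - z - 5*exp(y)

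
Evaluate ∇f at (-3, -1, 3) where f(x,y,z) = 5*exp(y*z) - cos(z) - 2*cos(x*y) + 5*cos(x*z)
(-2*sin(3) + 15*sin(9), -6*sin(3) + 15*exp(-3), -15*sin(9) - 5*exp(-3) + sin(3))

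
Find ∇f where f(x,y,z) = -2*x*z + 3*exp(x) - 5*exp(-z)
(-2*z + 3*exp(x), 0, -2*x + 5*exp(-z))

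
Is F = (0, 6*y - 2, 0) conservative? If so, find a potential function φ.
Yes, F is conservative. φ = y*(3*y - 2)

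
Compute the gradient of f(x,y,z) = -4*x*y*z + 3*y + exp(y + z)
(-4*y*z, -4*x*z + exp(y + z) + 3, -4*x*y + exp(y + z))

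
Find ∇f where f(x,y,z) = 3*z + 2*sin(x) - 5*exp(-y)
(2*cos(x), 5*exp(-y), 3)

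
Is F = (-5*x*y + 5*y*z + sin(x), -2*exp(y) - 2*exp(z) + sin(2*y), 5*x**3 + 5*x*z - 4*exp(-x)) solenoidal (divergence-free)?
No, ∇·F = 5*x - 5*y - 2*exp(y) + cos(x) + 2*cos(2*y)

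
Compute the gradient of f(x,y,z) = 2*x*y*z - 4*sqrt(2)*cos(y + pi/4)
(2*y*z, 2*x*z + 4*sqrt(2)*sin(y + pi/4), 2*x*y)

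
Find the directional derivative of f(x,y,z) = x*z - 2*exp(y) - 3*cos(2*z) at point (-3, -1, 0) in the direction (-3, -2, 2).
2*sqrt(17)*(2 - 3*E)*exp(-1)/17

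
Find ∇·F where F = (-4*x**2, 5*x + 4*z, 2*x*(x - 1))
-8*x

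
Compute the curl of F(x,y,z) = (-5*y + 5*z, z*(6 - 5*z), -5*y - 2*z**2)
(10*z - 11, 5, 5)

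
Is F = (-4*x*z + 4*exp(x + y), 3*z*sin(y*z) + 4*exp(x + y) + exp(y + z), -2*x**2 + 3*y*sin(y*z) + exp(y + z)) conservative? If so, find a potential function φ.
Yes, F is conservative. φ = -2*x**2*z + 4*exp(x + y) + exp(y + z) - 3*cos(y*z)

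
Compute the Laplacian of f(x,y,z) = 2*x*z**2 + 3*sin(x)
4*x - 3*sin(x)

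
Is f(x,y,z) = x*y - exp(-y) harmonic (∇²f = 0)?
No, ∇²f = -exp(-y)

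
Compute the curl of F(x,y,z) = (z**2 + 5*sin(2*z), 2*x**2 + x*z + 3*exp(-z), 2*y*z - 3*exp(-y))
(-x + 2*z + 3*exp(-z) + 3*exp(-y), 2*z + 10*cos(2*z), 4*x + z)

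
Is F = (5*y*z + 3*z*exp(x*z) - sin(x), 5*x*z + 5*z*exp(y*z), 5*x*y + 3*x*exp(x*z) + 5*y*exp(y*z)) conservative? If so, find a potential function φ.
Yes, F is conservative. φ = 5*x*y*z + 3*exp(x*z) + 5*exp(y*z) + cos(x)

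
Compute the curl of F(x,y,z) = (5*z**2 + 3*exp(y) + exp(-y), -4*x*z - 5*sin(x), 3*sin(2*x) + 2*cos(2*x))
(4*x, 10*z + 4*sin(2*x) - 6*cos(2*x), -4*z - 3*exp(y) - 5*cos(x) + exp(-y))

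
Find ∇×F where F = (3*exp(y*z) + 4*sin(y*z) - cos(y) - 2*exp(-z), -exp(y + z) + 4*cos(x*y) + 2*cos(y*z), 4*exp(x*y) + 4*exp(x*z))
(4*x*exp(x*y) + 2*y*sin(y*z) + exp(y + z), -4*y*exp(x*y) + 3*y*exp(y*z) + 4*y*cos(y*z) - 4*z*exp(x*z) + 2*exp(-z), -4*y*sin(x*y) - 3*z*exp(y*z) - 4*z*cos(y*z) - sin(y))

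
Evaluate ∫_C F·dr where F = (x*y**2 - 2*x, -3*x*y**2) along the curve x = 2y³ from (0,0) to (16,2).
64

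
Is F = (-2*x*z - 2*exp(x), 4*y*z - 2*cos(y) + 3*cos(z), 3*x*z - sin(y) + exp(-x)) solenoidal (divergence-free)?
No, ∇·F = 3*x + 2*z - 2*exp(x) + 2*sin(y)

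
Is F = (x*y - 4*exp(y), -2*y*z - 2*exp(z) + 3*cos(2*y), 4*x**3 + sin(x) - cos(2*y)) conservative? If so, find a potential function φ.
No, ∇×F = (2*y + 2*exp(z) + 2*sin(2*y), -12*x**2 - cos(x), -x + 4*exp(y)) ≠ 0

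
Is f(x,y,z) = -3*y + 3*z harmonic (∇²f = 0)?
Yes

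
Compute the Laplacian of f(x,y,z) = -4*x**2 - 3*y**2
-14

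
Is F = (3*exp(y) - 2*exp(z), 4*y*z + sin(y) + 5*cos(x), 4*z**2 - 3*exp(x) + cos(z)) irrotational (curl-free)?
No, ∇×F = (-4*y, 3*exp(x) - 2*exp(z), -3*exp(y) - 5*sin(x))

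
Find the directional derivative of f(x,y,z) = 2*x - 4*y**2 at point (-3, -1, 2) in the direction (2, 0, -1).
4*sqrt(5)/5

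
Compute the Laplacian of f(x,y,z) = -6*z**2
-12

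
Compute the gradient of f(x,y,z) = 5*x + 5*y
(5, 5, 0)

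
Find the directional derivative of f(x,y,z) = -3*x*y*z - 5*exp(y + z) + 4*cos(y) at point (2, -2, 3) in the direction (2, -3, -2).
sqrt(17)*(-12*sin(2) + 66 + 25*E)/17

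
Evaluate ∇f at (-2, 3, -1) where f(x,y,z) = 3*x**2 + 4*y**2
(-12, 24, 0)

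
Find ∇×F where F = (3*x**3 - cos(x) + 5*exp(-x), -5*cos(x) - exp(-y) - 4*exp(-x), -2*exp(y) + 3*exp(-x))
(-2*exp(y), 3*exp(-x), 5*sin(x) + 4*exp(-x))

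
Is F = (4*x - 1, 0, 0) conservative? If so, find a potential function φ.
Yes, F is conservative. φ = x*(2*x - 1)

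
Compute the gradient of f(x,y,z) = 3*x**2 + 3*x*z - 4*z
(6*x + 3*z, 0, 3*x - 4)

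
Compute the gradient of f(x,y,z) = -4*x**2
(-8*x, 0, 0)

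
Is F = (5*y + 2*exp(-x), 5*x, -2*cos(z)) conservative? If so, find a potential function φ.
Yes, F is conservative. φ = 5*x*y - 2*sin(z) - 2*exp(-x)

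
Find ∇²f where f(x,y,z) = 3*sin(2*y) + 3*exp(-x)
-12*sin(2*y) + 3*exp(-x)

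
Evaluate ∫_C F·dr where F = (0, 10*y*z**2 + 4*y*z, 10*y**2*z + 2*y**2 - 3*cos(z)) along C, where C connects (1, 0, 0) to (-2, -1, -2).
3*sin(2) + 16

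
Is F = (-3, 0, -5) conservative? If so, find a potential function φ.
Yes, F is conservative. φ = -3*x - 5*z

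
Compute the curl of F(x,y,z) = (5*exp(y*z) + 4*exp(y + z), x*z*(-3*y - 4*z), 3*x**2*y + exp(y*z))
(3*x**2 + 3*x*y + 8*x*z + z*exp(y*z), -6*x*y + 5*y*exp(y*z) + 4*exp(y + z), -z*(3*y + 4*z) - 5*z*exp(y*z) - 4*exp(y + z))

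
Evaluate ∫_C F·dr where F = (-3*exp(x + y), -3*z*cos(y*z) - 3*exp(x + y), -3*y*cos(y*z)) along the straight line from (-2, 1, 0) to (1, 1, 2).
-3*exp(2) - 3*sin(2) + 3*exp(-1)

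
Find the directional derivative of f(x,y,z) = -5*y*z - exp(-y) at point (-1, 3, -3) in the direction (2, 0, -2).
15*sqrt(2)/2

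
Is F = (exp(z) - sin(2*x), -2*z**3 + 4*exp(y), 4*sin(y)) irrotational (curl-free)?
No, ∇×F = (6*z**2 + 4*cos(y), exp(z), 0)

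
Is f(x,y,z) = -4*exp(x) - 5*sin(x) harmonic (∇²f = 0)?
No, ∇²f = -4*exp(x) + 5*sin(x)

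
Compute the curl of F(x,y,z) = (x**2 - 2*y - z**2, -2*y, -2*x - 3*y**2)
(-6*y, 2 - 2*z, 2)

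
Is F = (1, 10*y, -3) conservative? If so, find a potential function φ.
Yes, F is conservative. φ = x + 5*y**2 - 3*z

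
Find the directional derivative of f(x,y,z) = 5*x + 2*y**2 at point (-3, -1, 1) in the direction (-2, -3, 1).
sqrt(14)/7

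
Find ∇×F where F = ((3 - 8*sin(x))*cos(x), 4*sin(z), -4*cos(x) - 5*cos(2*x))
(-4*cos(z), -4*(5*cos(x) + 1)*sin(x), 0)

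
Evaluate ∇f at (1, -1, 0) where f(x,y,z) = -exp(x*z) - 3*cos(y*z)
(0, 0, -1)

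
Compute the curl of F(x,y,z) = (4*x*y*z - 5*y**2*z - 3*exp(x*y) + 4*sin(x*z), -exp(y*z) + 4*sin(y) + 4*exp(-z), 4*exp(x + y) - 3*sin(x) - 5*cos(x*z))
(y*exp(y*z) + 4*exp(x + y) + 4*exp(-z), 4*x*y + 4*x*cos(x*z) - 5*y**2 - 5*z*sin(x*z) - 4*exp(x + y) + 3*cos(x), -4*x*z + 3*x*exp(x*y) + 10*y*z)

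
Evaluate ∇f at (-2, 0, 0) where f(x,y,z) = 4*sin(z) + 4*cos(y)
(0, 0, 4)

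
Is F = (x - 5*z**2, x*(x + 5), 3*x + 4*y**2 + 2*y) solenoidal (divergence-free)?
No, ∇·F = 1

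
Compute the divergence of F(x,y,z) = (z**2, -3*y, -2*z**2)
-4*z - 3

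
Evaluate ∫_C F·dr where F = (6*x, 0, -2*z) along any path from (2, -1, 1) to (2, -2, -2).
-3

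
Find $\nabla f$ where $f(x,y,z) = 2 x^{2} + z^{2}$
(4*x, 0, 2*z)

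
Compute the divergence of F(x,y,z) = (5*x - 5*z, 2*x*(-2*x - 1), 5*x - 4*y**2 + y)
5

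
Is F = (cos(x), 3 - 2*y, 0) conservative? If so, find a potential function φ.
Yes, F is conservative. φ = -y**2 + 3*y + sin(x)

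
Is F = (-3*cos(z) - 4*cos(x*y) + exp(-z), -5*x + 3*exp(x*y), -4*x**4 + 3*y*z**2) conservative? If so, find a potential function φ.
No, ∇×F = (3*z**2, 16*x**3 + 3*sin(z) - exp(-z), -4*x*sin(x*y) + 3*y*exp(x*y) - 5) ≠ 0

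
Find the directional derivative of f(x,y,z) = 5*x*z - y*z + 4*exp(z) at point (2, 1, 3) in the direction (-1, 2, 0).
-21*sqrt(5)/5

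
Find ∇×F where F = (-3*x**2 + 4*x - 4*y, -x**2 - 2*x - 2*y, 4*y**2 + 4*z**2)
(8*y, 0, 2 - 2*x)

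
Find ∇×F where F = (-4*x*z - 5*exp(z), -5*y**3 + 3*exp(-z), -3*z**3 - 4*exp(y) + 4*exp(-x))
(-4*exp(y) + 3*exp(-z), -4*x - 5*exp(z) + 4*exp(-x), 0)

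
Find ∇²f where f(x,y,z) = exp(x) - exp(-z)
exp(x) - exp(-z)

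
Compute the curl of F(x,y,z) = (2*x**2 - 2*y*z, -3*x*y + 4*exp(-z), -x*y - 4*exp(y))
(-x - 4*exp(y) + 4*exp(-z), -y, -3*y + 2*z)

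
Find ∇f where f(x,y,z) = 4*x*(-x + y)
(-8*x + 4*y, 4*x, 0)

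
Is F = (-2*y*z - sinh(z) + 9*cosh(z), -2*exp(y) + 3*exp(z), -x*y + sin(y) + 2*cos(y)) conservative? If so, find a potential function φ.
No, ∇×F = (-x - 3*exp(z) - 2*sin(y) + cos(y), -y + 9*sinh(z) - cosh(z), 2*z) ≠ 0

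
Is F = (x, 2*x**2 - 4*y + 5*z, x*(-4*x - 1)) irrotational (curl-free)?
No, ∇×F = (-5, 8*x + 1, 4*x)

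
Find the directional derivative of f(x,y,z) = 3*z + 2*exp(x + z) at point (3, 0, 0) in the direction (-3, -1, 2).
sqrt(14)*(3 - exp(3))/7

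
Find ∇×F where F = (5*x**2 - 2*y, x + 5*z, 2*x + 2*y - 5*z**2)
(-3, -2, 3)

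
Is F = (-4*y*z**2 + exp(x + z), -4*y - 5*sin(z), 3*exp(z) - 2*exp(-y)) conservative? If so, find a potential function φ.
No, ∇×F = (5*cos(z) + 2*exp(-y), -8*y*z + exp(x + z), 4*z**2) ≠ 0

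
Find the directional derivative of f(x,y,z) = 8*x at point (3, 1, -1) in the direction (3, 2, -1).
12*sqrt(14)/7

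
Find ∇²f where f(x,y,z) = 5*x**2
10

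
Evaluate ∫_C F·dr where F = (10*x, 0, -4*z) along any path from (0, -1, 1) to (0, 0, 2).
-6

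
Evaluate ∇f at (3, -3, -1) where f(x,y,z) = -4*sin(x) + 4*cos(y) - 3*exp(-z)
(-4*cos(3), 4*sin(3), 3*E)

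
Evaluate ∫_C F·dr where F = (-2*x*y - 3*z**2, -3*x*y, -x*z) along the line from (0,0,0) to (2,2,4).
-56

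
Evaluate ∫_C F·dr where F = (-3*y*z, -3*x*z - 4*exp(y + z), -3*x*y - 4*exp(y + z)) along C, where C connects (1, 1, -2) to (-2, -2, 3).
-42 - 8*sinh(1)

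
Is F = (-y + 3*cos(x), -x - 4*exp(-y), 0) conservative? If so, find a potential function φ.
Yes, F is conservative. φ = -x*y + 3*sin(x) + 4*exp(-y)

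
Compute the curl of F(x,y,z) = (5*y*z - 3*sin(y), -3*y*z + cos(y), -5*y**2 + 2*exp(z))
(-7*y, 5*y, -5*z + 3*cos(y))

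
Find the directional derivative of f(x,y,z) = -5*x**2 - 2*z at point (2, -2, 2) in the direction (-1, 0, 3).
7*sqrt(10)/5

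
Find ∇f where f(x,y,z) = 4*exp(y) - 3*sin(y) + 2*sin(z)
(0, 4*exp(y) - 3*cos(y), 2*cos(z))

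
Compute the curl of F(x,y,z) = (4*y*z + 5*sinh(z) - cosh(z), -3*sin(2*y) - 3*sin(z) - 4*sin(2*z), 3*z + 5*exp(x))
(3*cos(z) + 8*cos(2*z), 4*y - 5*exp(x) - sinh(z) + 5*cosh(z), -4*z)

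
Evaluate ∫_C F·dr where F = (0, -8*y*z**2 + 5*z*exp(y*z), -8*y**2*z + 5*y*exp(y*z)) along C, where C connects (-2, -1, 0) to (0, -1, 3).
-41 + 5*exp(-3)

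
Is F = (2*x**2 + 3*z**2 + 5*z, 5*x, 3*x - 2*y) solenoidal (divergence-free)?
No, ∇·F = 4*x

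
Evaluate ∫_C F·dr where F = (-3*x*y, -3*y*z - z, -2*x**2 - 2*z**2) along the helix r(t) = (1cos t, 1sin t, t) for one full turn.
pi*(-32*pi**2 - 3)/6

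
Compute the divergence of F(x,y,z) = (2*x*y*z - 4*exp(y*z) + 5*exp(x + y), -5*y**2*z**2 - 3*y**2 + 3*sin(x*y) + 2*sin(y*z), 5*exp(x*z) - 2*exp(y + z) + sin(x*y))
5*x*exp(x*z) + 3*x*cos(x*y) - 10*y*z**2 + 2*y*z - 6*y + 2*z*cos(y*z) + 5*exp(x + y) - 2*exp(y + z)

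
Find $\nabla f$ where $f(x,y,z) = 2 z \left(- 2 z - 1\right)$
(0, 0, -8*z - 2)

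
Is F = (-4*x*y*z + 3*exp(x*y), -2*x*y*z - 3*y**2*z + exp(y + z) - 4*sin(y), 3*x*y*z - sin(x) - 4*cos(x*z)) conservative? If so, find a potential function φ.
No, ∇×F = (2*x*y + 3*x*z + 3*y**2 - exp(y + z), -4*x*y - 3*y*z - 4*z*sin(x*z) + cos(x), 4*x*z - 3*x*exp(x*y) - 2*y*z) ≠ 0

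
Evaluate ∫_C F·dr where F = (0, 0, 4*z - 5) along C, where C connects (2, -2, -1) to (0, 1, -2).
11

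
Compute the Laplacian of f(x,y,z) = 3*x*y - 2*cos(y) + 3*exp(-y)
2*cos(y) + 3*exp(-y)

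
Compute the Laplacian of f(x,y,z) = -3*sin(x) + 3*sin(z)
3*sin(x) - 3*sin(z)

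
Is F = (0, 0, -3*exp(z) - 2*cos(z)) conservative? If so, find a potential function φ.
Yes, F is conservative. φ = -3*exp(z) - 2*sin(z)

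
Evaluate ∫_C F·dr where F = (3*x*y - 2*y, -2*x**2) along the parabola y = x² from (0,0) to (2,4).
-28/3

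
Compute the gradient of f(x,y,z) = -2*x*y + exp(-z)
(-2*y, -2*x, -exp(-z))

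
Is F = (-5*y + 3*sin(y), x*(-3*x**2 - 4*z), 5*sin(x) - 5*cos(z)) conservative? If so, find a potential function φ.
No, ∇×F = (4*x, -5*cos(x), -9*x**2 - 4*z - 3*cos(y) + 5) ≠ 0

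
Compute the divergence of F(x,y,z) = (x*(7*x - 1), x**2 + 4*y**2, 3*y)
14*x + 8*y - 1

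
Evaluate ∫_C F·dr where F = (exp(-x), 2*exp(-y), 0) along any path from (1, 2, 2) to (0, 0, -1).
-3 + 2*exp(-2) + exp(-1)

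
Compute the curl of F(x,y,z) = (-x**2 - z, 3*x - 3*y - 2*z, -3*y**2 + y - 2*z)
(3 - 6*y, -1, 3)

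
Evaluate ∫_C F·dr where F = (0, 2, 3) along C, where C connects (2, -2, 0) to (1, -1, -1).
-1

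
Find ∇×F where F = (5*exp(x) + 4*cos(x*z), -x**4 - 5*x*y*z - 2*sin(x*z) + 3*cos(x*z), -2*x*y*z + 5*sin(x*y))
(x*(5*y - 2*z + 3*sin(x*z) + 5*cos(x*y) + 2*cos(x*z)), -4*x*sin(x*z) + 2*y*z - 5*y*cos(x*y), -4*x**3 - 5*y*z - 3*z*sin(x*z) - 2*z*cos(x*z))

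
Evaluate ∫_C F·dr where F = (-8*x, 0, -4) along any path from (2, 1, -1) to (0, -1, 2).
4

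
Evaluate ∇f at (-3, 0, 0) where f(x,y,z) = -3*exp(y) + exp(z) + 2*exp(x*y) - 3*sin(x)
(-3*cos(3), -9, 1)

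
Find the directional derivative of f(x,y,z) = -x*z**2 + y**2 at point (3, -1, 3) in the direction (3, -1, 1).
-43*sqrt(11)/11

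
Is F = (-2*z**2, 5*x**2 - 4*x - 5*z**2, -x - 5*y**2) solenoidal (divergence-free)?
Yes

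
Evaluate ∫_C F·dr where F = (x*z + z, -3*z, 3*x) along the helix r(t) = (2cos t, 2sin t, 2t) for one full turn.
12*pi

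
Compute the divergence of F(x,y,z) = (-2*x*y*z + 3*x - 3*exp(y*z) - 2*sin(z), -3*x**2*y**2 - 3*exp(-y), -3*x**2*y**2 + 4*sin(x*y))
-6*x**2*y - 2*y*z + 3 + 3*exp(-y)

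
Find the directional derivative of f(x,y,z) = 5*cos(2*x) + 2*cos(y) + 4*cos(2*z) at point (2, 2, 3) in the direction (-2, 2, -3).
4*sqrt(17)*(5*sin(4) + 6*sin(6) - sin(2))/17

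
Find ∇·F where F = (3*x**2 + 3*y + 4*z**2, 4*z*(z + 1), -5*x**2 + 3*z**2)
6*x + 6*z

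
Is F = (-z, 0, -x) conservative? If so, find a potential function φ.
Yes, F is conservative. φ = -x*z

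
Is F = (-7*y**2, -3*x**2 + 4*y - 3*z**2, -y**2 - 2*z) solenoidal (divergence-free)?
No, ∇·F = 2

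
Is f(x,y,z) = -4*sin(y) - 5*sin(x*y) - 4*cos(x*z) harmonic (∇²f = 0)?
No, ∇²f = 5*x**2*sin(x*y) + 4*x**2*cos(x*z) + 5*y**2*sin(x*y) + 4*z**2*cos(x*z) + 4*sin(y)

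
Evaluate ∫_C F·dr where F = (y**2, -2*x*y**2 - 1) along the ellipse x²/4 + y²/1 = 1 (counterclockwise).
-pi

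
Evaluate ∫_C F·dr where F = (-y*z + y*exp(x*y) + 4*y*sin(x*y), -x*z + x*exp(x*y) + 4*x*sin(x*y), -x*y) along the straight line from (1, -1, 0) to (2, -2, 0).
(-exp(3) + 1 + 4*(cos(1) - cos(4))*exp(4))*exp(-4)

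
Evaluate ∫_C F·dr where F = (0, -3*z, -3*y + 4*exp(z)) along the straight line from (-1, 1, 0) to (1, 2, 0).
0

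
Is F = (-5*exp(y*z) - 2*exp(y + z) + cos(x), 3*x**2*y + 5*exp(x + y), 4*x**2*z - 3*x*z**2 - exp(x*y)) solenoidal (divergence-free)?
No, ∇·F = 7*x**2 - 6*x*z + 5*exp(x + y) - sin(x)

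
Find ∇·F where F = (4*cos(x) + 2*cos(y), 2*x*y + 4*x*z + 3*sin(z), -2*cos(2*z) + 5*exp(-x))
2*x - 4*sin(x) + 4*sin(2*z)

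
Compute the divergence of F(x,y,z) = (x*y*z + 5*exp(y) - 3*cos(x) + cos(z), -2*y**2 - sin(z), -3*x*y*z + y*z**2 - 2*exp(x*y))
-3*x*y + 3*y*z - 4*y + 3*sin(x)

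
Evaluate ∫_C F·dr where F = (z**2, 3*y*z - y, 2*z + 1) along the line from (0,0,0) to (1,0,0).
0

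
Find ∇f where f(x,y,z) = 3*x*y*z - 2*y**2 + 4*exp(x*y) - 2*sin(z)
(y*(3*z + 4*exp(x*y)), 3*x*z + 4*x*exp(x*y) - 4*y, 3*x*y - 2*cos(z))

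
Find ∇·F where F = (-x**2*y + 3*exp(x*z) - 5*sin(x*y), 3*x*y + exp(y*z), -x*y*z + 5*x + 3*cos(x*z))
-3*x*y - 3*x*sin(x*z) + 3*x - 5*y*cos(x*y) + 3*z*exp(x*z) + z*exp(y*z)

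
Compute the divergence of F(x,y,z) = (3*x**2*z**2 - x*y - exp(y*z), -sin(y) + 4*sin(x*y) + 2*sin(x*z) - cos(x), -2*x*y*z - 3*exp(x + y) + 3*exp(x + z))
-2*x*y + 6*x*z**2 + 4*x*cos(x*y) - y + 3*exp(x + z) - cos(y)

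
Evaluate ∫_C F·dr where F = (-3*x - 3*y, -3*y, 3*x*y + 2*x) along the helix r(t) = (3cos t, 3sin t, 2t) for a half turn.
27*pi/2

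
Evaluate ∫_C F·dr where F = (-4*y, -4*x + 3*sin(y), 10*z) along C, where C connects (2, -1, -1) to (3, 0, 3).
3*cos(1) + 29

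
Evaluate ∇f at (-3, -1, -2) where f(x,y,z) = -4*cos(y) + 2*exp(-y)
(0, -2*E - 4*sin(1), 0)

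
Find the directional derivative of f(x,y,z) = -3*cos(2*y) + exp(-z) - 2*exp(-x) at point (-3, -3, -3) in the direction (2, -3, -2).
6*sqrt(17)*(3*sin(6) + exp(3))/17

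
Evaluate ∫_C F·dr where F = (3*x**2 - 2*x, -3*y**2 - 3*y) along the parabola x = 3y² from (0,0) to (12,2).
1570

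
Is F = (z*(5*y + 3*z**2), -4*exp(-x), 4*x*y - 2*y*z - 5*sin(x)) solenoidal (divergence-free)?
No, ∇·F = -2*y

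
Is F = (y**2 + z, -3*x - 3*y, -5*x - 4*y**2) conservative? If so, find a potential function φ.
No, ∇×F = (-8*y, 6, -2*y - 3) ≠ 0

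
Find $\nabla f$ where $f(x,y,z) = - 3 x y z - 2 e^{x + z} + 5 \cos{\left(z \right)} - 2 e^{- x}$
(-3*y*z - 2*exp(x + z) + 2*exp(-x), -3*x*z, -3*x*y - 2*exp(x + z) - 5*sin(z))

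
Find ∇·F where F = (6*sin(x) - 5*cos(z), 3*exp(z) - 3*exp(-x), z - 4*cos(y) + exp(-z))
6*cos(x) + 1 - exp(-z)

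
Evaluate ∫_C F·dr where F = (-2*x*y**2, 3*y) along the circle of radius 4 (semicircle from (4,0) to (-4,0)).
0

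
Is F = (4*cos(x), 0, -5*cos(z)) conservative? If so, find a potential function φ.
Yes, F is conservative. φ = 4*sin(x) - 5*sin(z)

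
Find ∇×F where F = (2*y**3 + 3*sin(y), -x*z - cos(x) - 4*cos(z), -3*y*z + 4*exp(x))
(x - 3*z - 4*sin(z), -4*exp(x), -6*y**2 - z + sin(x) - 3*cos(y))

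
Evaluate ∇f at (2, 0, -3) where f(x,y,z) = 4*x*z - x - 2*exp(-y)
(-13, 2, 8)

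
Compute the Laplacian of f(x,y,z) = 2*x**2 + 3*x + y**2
6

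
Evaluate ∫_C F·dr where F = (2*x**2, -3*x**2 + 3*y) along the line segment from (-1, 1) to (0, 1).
2/3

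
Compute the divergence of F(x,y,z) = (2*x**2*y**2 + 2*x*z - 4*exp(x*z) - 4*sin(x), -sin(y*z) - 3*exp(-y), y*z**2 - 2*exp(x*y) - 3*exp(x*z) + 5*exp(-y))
4*x*y**2 - 3*x*exp(x*z) + 2*y*z - 4*z*exp(x*z) - z*cos(y*z) + 2*z - 4*cos(x) + 3*exp(-y)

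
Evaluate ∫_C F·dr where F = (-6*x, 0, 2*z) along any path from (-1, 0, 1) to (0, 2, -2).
6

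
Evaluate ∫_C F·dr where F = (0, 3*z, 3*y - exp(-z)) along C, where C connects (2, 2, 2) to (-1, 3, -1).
-21 - exp(-2) + E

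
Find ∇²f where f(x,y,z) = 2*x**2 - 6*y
4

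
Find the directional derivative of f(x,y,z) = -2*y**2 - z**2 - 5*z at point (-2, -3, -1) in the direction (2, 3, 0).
36*sqrt(13)/13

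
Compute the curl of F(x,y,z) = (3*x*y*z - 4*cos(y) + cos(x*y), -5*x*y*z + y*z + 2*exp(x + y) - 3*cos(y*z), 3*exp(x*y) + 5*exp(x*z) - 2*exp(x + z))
(5*x*y + 3*x*exp(x*y) - 3*y*sin(y*z) - y, 3*x*y - 3*y*exp(x*y) - 5*z*exp(x*z) + 2*exp(x + z), -3*x*z + x*sin(x*y) - 5*y*z + 2*exp(x + y) - 4*sin(y))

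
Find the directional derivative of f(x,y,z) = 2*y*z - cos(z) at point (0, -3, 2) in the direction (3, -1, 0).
-2*sqrt(10)/5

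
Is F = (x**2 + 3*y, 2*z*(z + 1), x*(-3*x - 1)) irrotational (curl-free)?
No, ∇×F = (-4*z - 2, 6*x + 1, -3)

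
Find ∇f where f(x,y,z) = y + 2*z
(0, 1, 2)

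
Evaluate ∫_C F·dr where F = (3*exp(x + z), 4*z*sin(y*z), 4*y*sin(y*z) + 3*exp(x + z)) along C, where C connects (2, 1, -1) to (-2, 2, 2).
-3*E + 4*cos(1) - 4*cos(4) + 3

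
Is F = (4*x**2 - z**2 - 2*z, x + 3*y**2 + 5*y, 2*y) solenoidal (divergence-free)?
No, ∇·F = 8*x + 6*y + 5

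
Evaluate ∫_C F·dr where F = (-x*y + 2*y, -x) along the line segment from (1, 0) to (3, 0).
0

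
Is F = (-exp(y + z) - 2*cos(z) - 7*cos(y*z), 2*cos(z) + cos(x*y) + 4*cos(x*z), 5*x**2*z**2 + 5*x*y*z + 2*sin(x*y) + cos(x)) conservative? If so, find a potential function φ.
No, ∇×F = (5*x*z + 4*x*sin(x*z) + 2*x*cos(x*y) + 2*sin(z), -10*x*z**2 - 5*y*z + 7*y*sin(y*z) - 2*y*cos(x*y) - exp(y + z) + sin(x) + 2*sin(z), -y*sin(x*y) - 4*z*sin(x*z) - 7*z*sin(y*z) + exp(y + z)) ≠ 0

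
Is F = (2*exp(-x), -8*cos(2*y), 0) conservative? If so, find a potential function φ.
Yes, F is conservative. φ = -4*sin(2*y) - 2*exp(-x)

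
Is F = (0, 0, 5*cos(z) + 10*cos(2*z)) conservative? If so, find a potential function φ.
Yes, F is conservative. φ = 5*sin(z) + 5*sin(2*z)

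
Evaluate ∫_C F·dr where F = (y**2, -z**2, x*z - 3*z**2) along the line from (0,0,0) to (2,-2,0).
8/3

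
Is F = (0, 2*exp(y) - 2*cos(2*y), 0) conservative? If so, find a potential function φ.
Yes, F is conservative. φ = 2*exp(y) - sin(2*y)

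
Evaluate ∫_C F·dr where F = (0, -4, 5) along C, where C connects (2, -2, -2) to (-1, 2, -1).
-11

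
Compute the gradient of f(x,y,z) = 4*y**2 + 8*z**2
(0, 8*y, 16*z)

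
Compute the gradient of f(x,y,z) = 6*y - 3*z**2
(0, 6, -6*z)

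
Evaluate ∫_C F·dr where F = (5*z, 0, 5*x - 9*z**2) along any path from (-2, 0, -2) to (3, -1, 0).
-44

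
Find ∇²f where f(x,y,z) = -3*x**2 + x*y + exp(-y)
-6 + exp(-y)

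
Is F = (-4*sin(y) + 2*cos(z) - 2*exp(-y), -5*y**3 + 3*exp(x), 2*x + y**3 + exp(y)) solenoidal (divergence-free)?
No, ∇·F = -15*y**2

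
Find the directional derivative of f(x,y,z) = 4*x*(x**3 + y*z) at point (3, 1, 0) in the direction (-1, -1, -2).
-76*sqrt(6)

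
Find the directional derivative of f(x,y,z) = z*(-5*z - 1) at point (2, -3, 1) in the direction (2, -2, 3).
-33*sqrt(17)/17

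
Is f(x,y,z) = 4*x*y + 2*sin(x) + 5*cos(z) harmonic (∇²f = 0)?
No, ∇²f = -2*sin(x) - 5*cos(z)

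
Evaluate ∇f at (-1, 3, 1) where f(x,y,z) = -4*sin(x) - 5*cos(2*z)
(-4*cos(1), 0, 10*sin(2))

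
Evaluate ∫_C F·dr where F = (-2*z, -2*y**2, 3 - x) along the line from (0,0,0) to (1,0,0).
0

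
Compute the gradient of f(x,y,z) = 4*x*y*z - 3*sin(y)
(4*y*z, 4*x*z - 3*cos(y), 4*x*y)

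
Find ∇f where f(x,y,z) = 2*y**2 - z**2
(0, 4*y, -2*z)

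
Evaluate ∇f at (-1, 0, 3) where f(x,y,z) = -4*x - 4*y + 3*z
(-4, -4, 3)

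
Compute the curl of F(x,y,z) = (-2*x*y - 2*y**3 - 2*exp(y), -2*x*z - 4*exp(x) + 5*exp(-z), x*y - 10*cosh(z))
(3*x + 5*exp(-z), -y, 2*x + 6*y**2 - 2*z - 4*exp(x) + 2*exp(y))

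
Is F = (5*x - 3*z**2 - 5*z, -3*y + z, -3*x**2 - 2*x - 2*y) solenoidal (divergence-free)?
No, ∇·F = 2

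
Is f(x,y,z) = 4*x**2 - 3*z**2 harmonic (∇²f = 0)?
No, ∇²f = 2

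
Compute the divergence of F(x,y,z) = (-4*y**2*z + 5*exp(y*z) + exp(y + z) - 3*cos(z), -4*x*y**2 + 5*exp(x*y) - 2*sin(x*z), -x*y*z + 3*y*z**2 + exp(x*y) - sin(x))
-9*x*y + 5*x*exp(x*y) + 6*y*z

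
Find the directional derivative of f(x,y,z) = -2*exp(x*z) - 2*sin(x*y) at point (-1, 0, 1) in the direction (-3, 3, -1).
2*sqrt(19)*(2 + 3*E)*exp(-1)/19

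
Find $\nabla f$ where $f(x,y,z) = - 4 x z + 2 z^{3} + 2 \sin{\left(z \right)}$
(-4*z, 0, -4*x + 6*z**2 + 2*cos(z))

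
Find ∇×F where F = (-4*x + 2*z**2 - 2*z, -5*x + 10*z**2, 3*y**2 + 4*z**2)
(6*y - 20*z, 4*z - 2, -5)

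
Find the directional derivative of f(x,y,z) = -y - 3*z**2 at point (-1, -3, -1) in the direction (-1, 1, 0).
-sqrt(2)/2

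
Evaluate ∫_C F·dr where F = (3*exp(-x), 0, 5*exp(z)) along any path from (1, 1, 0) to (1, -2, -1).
-5 + 5*exp(-1)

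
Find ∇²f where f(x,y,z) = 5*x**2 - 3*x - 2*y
10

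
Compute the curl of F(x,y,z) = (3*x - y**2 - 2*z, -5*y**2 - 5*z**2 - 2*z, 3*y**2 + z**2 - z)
(6*y + 10*z + 2, -2, 2*y)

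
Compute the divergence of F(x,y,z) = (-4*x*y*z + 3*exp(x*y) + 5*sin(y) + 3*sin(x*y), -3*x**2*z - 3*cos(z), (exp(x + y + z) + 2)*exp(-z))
(y*(-4*z + 3*exp(x*y) + 3*cos(x*y))*exp(z) - 2)*exp(-z)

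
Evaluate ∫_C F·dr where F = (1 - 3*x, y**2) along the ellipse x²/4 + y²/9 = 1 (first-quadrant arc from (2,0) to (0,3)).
13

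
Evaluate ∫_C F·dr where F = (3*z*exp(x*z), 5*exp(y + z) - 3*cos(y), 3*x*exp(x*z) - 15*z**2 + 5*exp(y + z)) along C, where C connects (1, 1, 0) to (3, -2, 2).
-38 - 5*E + 3*sin(1) + 3*sin(2) + 3*exp(6)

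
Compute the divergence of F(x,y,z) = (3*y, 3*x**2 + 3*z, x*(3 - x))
0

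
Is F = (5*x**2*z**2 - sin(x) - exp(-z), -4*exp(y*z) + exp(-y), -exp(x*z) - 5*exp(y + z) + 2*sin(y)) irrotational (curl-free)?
No, ∇×F = (4*y*exp(y*z) - 5*exp(y + z) + 2*cos(y), 10*x**2*z + z*exp(x*z) + exp(-z), 0)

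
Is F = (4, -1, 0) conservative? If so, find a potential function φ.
Yes, F is conservative. φ = 4*x - y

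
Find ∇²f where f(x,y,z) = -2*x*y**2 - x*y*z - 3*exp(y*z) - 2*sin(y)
-4*x - 3*y**2*exp(y*z) - 3*z**2*exp(y*z) + 2*sin(y)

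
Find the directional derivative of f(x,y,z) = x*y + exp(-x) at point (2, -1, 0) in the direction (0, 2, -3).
4*sqrt(13)/13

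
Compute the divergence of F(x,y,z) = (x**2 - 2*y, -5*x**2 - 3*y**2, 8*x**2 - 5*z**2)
2*x - 6*y - 10*z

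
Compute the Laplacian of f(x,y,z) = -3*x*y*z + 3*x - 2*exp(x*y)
2*(-x**2 - y**2)*exp(x*y)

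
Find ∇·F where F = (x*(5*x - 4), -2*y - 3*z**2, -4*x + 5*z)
10*x - 1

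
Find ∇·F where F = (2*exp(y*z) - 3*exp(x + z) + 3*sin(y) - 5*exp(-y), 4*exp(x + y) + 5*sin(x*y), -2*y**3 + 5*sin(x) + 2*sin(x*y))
5*x*cos(x*y) + 4*exp(x + y) - 3*exp(x + z)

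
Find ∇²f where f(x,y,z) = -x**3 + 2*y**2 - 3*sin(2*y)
-6*x + 12*sin(2*y) + 4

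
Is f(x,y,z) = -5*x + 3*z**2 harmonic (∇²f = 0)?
No, ∇²f = 6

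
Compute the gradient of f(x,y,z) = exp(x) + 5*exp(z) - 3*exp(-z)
(exp(x), 0, 5*exp(z) + 3*exp(-z))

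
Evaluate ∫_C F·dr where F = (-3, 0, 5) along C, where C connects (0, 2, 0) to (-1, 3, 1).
8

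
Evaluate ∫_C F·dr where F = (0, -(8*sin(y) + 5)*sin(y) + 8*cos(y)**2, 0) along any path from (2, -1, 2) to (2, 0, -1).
-5*cos(1) + 4*sin(2) + 5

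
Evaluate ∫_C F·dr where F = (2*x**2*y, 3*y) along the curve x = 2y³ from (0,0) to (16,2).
24606/5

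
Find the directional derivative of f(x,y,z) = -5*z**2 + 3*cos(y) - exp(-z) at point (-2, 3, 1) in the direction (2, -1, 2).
-20/3 + sin(3) + 2*exp(-1)/3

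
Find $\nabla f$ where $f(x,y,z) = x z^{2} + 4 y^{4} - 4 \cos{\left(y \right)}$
(z**2, 16*y**3 + 4*sin(y), 2*x*z)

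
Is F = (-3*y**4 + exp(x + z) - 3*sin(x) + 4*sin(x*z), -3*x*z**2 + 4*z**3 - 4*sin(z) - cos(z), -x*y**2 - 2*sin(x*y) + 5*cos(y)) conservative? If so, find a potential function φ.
No, ∇×F = (-2*x*y + 6*x*z - 2*x*cos(x*y) - 12*z**2 - 5*sin(y) - sin(z) + 4*cos(z), 4*x*cos(x*z) + y**2 + 2*y*cos(x*y) + exp(x + z), 12*y**3 - 3*z**2) ≠ 0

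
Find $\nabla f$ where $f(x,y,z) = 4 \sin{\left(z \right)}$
(0, 0, 4*cos(z))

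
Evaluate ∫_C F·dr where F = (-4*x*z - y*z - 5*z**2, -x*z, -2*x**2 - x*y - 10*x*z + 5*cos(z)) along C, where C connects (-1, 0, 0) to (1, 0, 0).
0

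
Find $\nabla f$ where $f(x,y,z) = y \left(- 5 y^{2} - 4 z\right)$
(0, -15*y**2 - 4*z, -4*y)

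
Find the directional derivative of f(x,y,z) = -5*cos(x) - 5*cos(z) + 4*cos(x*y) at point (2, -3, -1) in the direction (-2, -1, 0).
sqrt(5)*(-2*sin(2) + 16*sin(6)/5)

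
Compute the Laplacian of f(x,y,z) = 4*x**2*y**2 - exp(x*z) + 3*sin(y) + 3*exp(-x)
-x**2*exp(x*z) + 8*x**2 + 8*y**2 - z**2*exp(x*z) - 3*sin(y) + 3*exp(-x)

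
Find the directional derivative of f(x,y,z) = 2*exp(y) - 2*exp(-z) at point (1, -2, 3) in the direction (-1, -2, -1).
sqrt(6)*(-2*E - 1)*exp(-3)/3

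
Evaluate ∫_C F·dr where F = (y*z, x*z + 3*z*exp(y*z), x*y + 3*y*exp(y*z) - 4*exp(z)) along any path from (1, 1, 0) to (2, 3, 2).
-4*exp(2) + 13 + 3*exp(6)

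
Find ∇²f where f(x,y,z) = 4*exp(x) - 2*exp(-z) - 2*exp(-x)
4*exp(x) - 2*exp(-z) - 2*exp(-x)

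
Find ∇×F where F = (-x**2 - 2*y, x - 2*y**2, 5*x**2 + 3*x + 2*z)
(0, -10*x - 3, 3)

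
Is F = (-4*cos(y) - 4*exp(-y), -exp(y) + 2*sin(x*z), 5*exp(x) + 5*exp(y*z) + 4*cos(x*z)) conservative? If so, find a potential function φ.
No, ∇×F = (-2*x*cos(x*z) + 5*z*exp(y*z), 4*z*sin(x*z) - 5*exp(x), 2*z*cos(x*z) - 4*sin(y) - 4*exp(-y)) ≠ 0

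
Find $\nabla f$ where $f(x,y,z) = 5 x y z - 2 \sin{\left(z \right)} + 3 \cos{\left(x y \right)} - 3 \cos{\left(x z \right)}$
(5*y*z - 3*y*sin(x*y) + 3*z*sin(x*z), x*(5*z - 3*sin(x*y)), 5*x*y + 3*x*sin(x*z) - 2*cos(z))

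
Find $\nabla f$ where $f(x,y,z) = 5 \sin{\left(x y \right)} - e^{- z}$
(5*y*cos(x*y), 5*x*cos(x*y), exp(-z))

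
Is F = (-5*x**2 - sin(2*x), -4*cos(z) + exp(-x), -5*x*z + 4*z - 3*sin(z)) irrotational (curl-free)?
No, ∇×F = (-4*sin(z), 5*z, -exp(-x))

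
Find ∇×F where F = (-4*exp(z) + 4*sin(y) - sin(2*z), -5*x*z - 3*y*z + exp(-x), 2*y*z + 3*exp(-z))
(5*x + 3*y + 2*z, -4*exp(z) - 2*cos(2*z), -5*z - 4*cos(y) - exp(-x))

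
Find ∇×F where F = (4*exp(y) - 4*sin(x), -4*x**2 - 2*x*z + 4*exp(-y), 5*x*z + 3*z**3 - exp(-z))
(2*x, -5*z, -8*x - 2*z - 4*exp(y))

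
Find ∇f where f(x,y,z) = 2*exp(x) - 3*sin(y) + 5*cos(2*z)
(2*exp(x), -3*cos(y), -10*sin(2*z))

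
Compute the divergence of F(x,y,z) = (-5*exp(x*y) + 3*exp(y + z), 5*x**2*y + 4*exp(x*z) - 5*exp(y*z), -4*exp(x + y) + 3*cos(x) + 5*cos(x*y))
5*x**2 - 5*y*exp(x*y) - 5*z*exp(y*z)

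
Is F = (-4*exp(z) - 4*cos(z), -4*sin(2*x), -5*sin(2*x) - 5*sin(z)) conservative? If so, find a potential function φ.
No, ∇×F = (0, -4*exp(z) + 4*sin(z) + 10*cos(2*x), -8*cos(2*x)) ≠ 0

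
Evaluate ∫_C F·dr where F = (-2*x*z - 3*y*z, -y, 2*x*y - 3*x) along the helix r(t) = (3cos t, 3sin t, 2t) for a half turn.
9*pi*(-2 + 3*pi)/2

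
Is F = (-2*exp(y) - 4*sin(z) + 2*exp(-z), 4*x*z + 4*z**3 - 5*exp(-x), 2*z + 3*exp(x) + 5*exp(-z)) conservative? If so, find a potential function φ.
No, ∇×F = (-4*x - 12*z**2, -3*exp(x) - 4*cos(z) - 2*exp(-z), 4*z + 2*exp(y) + 5*exp(-x)) ≠ 0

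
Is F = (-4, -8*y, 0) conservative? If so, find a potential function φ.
Yes, F is conservative. φ = -4*x - 4*y**2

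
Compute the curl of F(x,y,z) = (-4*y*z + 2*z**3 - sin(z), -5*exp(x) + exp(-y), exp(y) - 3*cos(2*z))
(exp(y), -4*y + 6*z**2 - cos(z), 4*z - 5*exp(x))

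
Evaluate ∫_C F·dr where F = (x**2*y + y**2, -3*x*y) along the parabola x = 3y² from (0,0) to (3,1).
195/28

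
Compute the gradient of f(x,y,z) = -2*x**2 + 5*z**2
(-4*x, 0, 10*z)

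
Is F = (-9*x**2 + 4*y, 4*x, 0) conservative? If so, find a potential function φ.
Yes, F is conservative. φ = x*(-3*x**2 + 4*y)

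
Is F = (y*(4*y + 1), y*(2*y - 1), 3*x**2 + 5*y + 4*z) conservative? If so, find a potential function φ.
No, ∇×F = (5, -6*x, -8*y - 1) ≠ 0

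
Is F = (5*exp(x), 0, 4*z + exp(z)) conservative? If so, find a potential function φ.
Yes, F is conservative. φ = 2*z**2 + 5*exp(x) + exp(z)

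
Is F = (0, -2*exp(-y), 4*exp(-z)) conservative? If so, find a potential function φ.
Yes, F is conservative. φ = -4*exp(-z) + 2*exp(-y)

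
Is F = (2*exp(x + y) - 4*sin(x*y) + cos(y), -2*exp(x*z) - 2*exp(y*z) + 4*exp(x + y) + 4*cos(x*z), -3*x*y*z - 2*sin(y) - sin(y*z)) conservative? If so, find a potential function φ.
No, ∇×F = (-3*x*z + 2*x*exp(x*z) + 4*x*sin(x*z) + 2*y*exp(y*z) - z*cos(y*z) - 2*cos(y), 3*y*z, 4*x*cos(x*y) - 2*z*exp(x*z) - 4*z*sin(x*z) + 2*exp(x + y) + sin(y)) ≠ 0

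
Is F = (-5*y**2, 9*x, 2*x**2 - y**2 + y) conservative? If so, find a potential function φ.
No, ∇×F = (1 - 2*y, -4*x, 10*y + 9) ≠ 0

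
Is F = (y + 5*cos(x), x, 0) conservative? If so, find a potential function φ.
Yes, F is conservative. φ = x*y + 5*sin(x)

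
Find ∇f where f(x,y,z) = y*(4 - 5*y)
(0, 4 - 10*y, 0)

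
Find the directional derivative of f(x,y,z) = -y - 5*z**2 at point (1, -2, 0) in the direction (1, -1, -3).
sqrt(11)/11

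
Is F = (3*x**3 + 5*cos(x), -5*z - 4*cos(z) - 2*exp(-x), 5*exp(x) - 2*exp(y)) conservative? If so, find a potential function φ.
No, ∇×F = (-2*exp(y) - 4*sin(z) + 5, -5*exp(x), 2*exp(-x)) ≠ 0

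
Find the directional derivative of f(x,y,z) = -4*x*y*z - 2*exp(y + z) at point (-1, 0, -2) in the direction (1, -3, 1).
4*sqrt(11)*(1 + 6*exp(2))*exp(-2)/11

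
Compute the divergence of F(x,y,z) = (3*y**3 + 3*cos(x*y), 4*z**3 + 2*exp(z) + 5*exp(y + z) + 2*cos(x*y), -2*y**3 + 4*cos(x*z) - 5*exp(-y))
-2*x*sin(x*y) - 4*x*sin(x*z) - 3*y*sin(x*y) + 5*exp(y + z)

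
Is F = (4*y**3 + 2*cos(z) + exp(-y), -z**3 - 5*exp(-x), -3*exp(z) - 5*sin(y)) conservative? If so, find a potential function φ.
No, ∇×F = (3*z**2 - 5*cos(y), -2*sin(z), -12*y**2 + exp(-y) + 5*exp(-x)) ≠ 0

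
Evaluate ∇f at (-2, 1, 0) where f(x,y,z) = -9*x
(-9, 0, 0)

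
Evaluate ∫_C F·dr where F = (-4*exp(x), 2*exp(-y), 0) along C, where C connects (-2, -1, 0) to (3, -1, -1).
4*(1 - exp(5))*exp(-2)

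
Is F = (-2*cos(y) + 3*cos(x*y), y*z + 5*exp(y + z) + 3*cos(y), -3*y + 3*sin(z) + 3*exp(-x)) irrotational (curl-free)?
No, ∇×F = (-y - 5*exp(y + z) - 3, 3*exp(-x), 3*x*sin(x*y) - 2*sin(y))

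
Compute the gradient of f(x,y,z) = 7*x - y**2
(7, -2*y, 0)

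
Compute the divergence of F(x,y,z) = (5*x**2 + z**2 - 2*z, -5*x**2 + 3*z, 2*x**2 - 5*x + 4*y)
10*x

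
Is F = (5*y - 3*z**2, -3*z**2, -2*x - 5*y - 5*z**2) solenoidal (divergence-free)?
No, ∇·F = -10*z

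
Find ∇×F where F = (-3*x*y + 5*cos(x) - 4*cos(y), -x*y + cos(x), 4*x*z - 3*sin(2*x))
(0, -4*z + 6*cos(2*x), 3*x - y - sin(x) - 4*sin(y))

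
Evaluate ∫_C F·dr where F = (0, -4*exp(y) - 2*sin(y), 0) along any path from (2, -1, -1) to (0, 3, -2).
-4*exp(3) + 2*cos(3) - 2*cos(1) + 4*exp(-1)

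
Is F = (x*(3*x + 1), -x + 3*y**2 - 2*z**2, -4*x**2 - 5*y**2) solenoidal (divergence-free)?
No, ∇·F = 6*x + 6*y + 1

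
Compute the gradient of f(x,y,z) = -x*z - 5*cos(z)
(-z, 0, -x + 5*sin(z))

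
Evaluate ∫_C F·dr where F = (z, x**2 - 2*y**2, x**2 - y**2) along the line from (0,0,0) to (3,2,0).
2/3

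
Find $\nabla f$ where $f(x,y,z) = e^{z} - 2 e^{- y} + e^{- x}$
(-exp(-x), 2*exp(-y), exp(z))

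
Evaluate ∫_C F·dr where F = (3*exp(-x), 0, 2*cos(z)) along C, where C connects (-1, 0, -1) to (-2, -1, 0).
-3*exp(2) + 2*sin(1) + 3*E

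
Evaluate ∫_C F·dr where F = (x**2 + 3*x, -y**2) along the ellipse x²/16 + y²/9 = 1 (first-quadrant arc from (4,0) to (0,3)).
-163/3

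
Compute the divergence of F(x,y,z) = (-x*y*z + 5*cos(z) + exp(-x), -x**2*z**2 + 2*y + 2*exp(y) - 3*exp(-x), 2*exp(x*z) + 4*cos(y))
2*x*exp(x*z) - y*z + 2*exp(y) + 2 - exp(-x)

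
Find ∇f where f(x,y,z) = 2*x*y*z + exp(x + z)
(2*y*z + exp(x + z), 2*x*z, 2*x*y + exp(x + z))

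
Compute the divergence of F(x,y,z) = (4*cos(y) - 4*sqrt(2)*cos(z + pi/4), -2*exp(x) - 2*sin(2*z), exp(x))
0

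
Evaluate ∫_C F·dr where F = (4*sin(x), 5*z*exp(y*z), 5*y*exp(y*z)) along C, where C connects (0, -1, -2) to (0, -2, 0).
5 - 5*exp(2)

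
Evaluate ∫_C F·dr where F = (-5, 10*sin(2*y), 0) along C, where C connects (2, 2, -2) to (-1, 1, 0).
5*cos(4) - 5*cos(2) + 15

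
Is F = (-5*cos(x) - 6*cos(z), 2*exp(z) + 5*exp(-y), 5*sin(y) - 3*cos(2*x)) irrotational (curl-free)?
No, ∇×F = (-2*exp(z) + 5*cos(y), -6*sin(2*x) + 6*sin(z), 0)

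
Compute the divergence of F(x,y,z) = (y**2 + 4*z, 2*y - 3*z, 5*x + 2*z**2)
4*z + 2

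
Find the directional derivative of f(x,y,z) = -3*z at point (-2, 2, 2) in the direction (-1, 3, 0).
0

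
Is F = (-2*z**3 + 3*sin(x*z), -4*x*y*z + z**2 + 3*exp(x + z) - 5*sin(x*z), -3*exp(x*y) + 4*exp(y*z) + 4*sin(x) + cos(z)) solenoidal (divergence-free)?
No, ∇·F = -4*x*z + 4*y*exp(y*z) + 3*z*cos(x*z) - sin(z)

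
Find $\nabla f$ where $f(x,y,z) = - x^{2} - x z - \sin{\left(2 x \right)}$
(-2*x - z - 2*cos(2*x), 0, -x)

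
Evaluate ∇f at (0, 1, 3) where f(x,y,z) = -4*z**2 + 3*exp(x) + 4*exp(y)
(3, 4*E, -24)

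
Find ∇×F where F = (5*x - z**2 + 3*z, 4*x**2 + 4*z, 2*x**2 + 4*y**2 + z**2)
(8*y - 4, -4*x - 2*z + 3, 8*x)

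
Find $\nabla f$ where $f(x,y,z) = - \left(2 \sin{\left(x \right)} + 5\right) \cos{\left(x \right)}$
(5*sin(x) - 2*cos(2*x), 0, 0)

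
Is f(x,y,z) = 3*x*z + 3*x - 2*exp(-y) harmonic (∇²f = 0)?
No, ∇²f = -2*exp(-y)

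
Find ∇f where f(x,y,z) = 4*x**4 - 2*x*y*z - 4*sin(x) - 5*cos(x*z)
(16*x**3 - 2*y*z + 5*z*sin(x*z) - 4*cos(x), -2*x*z, x*(-2*y + 5*sin(x*z)))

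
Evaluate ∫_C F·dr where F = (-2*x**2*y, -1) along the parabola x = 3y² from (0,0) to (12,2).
-13838/7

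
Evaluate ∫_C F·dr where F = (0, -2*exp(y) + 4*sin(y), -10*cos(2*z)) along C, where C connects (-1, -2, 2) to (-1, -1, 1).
-5*sin(2) + 5*sin(4) - 4*cos(1) + 4*cos(2) - 2*exp(-1) + 2*exp(-2)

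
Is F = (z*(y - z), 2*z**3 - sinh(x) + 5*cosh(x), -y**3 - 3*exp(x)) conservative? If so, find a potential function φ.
No, ∇×F = (-3*y**2 - 6*z**2, y - 2*z + 3*exp(x), -z + 5*sinh(x) - cosh(x)) ≠ 0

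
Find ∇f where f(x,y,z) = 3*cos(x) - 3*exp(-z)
(-3*sin(x), 0, 3*exp(-z))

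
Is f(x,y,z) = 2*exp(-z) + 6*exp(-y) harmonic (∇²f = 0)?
No, ∇²f = 2*exp(-z) + 6*exp(-y)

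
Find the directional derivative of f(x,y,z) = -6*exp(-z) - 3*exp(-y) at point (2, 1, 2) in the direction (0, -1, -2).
3*sqrt(5)*(-4 - E)*exp(-2)/5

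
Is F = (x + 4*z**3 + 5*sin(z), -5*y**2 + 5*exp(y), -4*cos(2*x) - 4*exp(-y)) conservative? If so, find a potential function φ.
No, ∇×F = (4*exp(-y), 12*z**2 - 8*sin(2*x) + 5*cos(z), 0) ≠ 0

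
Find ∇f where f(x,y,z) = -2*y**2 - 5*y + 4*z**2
(0, -4*y - 5, 8*z)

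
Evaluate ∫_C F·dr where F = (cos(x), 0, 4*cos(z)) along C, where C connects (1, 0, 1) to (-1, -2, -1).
-10*sin(1)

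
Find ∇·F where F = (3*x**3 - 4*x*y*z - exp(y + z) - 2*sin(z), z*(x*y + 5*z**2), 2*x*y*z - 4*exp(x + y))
9*x**2 + 2*x*y + x*z - 4*y*z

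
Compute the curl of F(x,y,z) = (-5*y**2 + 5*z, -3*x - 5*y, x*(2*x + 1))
(0, 4 - 4*x, 10*y - 3)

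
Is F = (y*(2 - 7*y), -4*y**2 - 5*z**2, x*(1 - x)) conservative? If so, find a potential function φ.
No, ∇×F = (10*z, 2*x - 1, 14*y - 2) ≠ 0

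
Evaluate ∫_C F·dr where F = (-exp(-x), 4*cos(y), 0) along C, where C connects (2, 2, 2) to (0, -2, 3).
-8*sin(2) - exp(-2) + 1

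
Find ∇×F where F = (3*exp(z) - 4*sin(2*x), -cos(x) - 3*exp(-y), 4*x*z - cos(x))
(0, -4*z + 3*exp(z) - sin(x), sin(x))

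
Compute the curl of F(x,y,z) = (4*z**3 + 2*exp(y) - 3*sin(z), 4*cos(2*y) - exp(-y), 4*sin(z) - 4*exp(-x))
(0, 12*z**2 - 3*cos(z) - 4*exp(-x), -2*exp(y))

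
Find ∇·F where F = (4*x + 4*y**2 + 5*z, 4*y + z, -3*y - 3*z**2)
8 - 6*z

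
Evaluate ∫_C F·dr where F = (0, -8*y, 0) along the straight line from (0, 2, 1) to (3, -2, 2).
0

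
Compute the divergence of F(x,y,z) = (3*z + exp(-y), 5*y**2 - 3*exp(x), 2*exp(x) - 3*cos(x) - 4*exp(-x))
10*y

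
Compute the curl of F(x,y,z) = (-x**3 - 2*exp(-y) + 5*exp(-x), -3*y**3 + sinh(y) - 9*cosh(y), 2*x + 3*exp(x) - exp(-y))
(exp(-y), -3*exp(x) - 2, -2*exp(-y))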